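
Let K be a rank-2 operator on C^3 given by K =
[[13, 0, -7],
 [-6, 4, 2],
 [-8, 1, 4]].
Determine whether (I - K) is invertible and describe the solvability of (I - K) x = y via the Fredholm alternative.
(I - K) is invertible (det(I - K) = 42 ≠ 0), so for every y in C^3 the equation (I - K) x = y has a unique solution.

K has rank 2 and factors as K = U V^T = u1 v1^T + u2 v2^T with u1 = (3, -2, -2), v1 = (3, -2, -1), u2 = (-2, 0, 1), v2 = (-2, -3, 2) (multiplying out reproduces the displayed K). The nonzero eigenvalues of U V^T coincide with those of the 2 x 2 matrix G = V^T U = [[v1·u1, v1·u2], [v2·u1, v2·u2]] = [[15, -7], [-4, 6]], and by the Sylvester determinant identity det(I_3 - U V^T) = det(I_2 - V^T U) = det([[-14, 7], [4, -5]]) = (-14)(-5) - (7)(4) = 42. (Direct check: I - K =
[[-12, 0, 7],
 [6, -3, -2],
 [8, -1, -3]]
has determinant 42.) The finite-dimensional Fredholm alternative says: either (I - K) is invertible, or ker(I - K) ≠ {0} and then range(I - K) = ker((I - K)^*)^⊥, with dim ker(I - K) = dim ker((I - K)^*). Since det(I - K) ≠ 0, 1 is not an eigenvalue of K and ker(I - K) = {0}, so we are in the first case: for every y there is a unique x = (I - K)^(-1) y. (Explicitly, by the Woodbury identity, (I - U V^T)^(-1) = I + U (I_2 - G)^(-1) V^T.)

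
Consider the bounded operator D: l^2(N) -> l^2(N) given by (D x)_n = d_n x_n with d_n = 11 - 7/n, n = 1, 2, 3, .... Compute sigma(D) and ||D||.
sigma(D) = {11 - 7/n : n ≥ 1} ∪ {11}; ||D|| = 11

A bounded diagonal operator on l^2 with diagonal entries d_n has spectrum equal to the closure of {d_n : n ≥ 1}: every d_n is an eigenvalue (with eigenvector e_n), so {d_n} ⊂ sigma(D); the spectrum is closed, so its closure is too; and for lambda not in the closure, (D - lambda I) has bounded inverse (the diagonal entries 1/(d_n - lambda) are bounded). For our sequence d_n = 11 - 7/n, n = 1, 2, 3, ...:
  - {d_n} = {11 - 7/n : n ≥ 1}; the only limit point is 11
  - closure = {11 - 7/n : n ≥ 1} ∪ {11}
For the norm: a diagonal operator has ||D|| = sup_n |d_n|. Here d_n = 11 - 7/n increases monotonically from d_1 = 4 toward 11, with all terms in [4, 11); so sup_n |d_n| = 11 (the supremum is the limit, not attained). So ||D|| = 11.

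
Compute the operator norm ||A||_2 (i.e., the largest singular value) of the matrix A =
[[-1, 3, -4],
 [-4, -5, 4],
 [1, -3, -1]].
||A||_2 ≈ 8.5988 (= sqrt(largest eigenvalue of A^T A))

||A||_2 = sigma_max(A) = sqrt(lambda_max(A^T A)). Form the symmetric matrix M = A^T A =
[[18, 14, -13],
 [14, 43, -29],
 [-13, -29, 33]].
Its characteristic polynomial (trace, sum of principal 2x2 minors, determinant of M give the coefficients) is
  p(λ) = det(λ I - M) = λ^3 - 94λ^2 + 1581λ - 7225.
No integer candidate from the rational root theorem (±divisors of 7225) is a root, so the roots are irrational. The cubic discriminant is Δ = 192853457 > 0, so there are three distinct real roots. p(8) = -81 and p(9) = 119 have opposite signs, so a root lies in (8, 9); Newton's method refines it to λ ≈ 8.3292. p(11) = 123 and p(12) = -61 have opposite signs, so a root lies in (11, 12); Newton's method refines it to λ ≈ 11.7317. p(73) = -3721 and p(74) = 249 have opposite signs, so a root lies in (73, 74); Newton's method refines it to λ ≈ 73.9391. Check (Vieta): the three roots sum to 94, matching tr M = 94.
So the eigenvalues of A^T A are ≈ 8.3292, 11.7317, 73.9391 (all ≥ 0, as they must be for A^T A). The largest is λ_max ≈ 73.9391, hence ||A||_2 = sqrt(λ_max) ≈ 8.5988.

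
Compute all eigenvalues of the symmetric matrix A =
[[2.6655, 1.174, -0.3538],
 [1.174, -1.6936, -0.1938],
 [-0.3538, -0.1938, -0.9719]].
sigma(A) ≈ {-2, -1, 3}

A is real symmetric, so its spectrum consists of real eigenvalues. Expanding the characteristic polynomial of the displayed matrix gives
  det(λ I - A) = p(λ) = λ^3 + (0)λ^2 + (-7)λ + (-6).
Solving p(λ) = 0 yields eigenvalues ≈ -2, -1, 3. (A is shown rounded to 4 decimals, so these recover the underlying integer eigenvalues to within that precision.)
Verification: the trace of A = 0 equals the sum of eigenvalues 0, and det(A) ≈ 5.9999 matches the eigenvalue product 6.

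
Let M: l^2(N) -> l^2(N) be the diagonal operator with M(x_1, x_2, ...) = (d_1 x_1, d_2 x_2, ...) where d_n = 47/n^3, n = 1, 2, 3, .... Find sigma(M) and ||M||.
sigma(M) = {47/n^3 : n ≥ 1} ∪ {0}; ||M|| = 47

A bounded diagonal operator on l^2 with diagonal entries d_n has spectrum equal to the closure of {d_n : n ≥ 1}: every d_n is an eigenvalue (with eigenvector e_n), so {d_n} ⊂ sigma(M); the spectrum is closed, so its closure is too; and for lambda not in the closure, (M - lambda I) has bounded inverse (the diagonal entries 1/(d_n - lambda) are bounded). For our sequence d_n = 47/n^3, n = 1, 2, 3, ...:
  - {d_n} = {47/n^3 : n ≥ 1}; the only limit point is 0
  - closure = {47/n^3 : n ≥ 1} ∪ {0}
For the norm: a diagonal operator has ||M|| = sup_n |d_n|. Here d_n = 47/n^3 is positive and decreasing, so sup_n |d_n| = d_1 = 47. So ||M|| = 47.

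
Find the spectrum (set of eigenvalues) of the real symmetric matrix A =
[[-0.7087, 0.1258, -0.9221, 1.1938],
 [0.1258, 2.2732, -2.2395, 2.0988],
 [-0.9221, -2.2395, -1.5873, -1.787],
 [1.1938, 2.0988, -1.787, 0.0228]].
sigma(A) ≈ {-3, -2, 0, 5}

A is real symmetric, so its spectrum consists of real eigenvalues. Expanding the characteristic polynomial of the displayed matrix gives
  det(λ I - A) = p(λ) = λ^4 + (0)λ^3 + (-19)λ^2 + (-30)λ + (0).
Solving p(λ) = 0 yields eigenvalues ≈ -3, -2, 0, 5. (A is shown rounded to 4 decimals, so these recover the underlying integer eigenvalues to within that precision.)
Verification: the trace of A = 0 equals the sum of eigenvalues 0, and det(A) ≈ 0.0002 matches the eigenvalue product 0.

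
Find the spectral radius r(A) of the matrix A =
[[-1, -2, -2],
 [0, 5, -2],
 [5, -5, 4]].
r(A) ≈ 7.5921

The eigenvalues of A are the roots of its characteristic polynomial. With M = A (coefficients from the trace, the sum of principal 2x2 minors, and det A):
  p(λ) = det(λ I - M) = λ^3 - 8λ^2 + 11λ - 60.
No integer candidate from the rational root theorem (±divisors of 60) is a root, so the roots are irrational. The cubic discriminant is Δ = -122620 < 0, so there is one real root and a complex-conjugate pair. p(7) = -32 and p(8) = 28 have opposite signs, so a root lies in (7, 8); Newton's method refines it to λ ≈ 7.5921. Dividing out (λ - (7.5921)) leaves approximately λ^2 - 0.4079λ + 7.903. For λ^2 - 0.4079λ + 7.903 the discriminant is -31.4455. It is negative, so the remaining roots are the complex-conjugate pair λ ≈ 0.204 ± 2.8038i. Their product equals the constant term, so |λ|^2 ≈ 7.903 and |λ| ≈ 2.8112.
Thus the eigenvalues (to 4 decimals) are 7.5921 (modulus 7.5921); 0.204 ± 2.8038i (modulus 2.8112). The spectral radius is the largest modulus: r(A) ≈ 7.5921. (Cross-check: r(A) ≤ ||A||_2 ≈ 9.2377; equality holds whenever A is normal, though it can also hold for some non-normal A.)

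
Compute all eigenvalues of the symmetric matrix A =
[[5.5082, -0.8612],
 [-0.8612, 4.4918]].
sigma(A) ≈ {4, 6}

A is real symmetric, so its spectrum consists of real eigenvalues. Expanding the characteristic polynomial of the displayed matrix gives
  det(λ I - A) = p(λ) = λ^2 + (-10)λ + (24).
Solving p(λ) = 0 yields eigenvalues ≈ 4, 6. (A is shown rounded to 4 decimals, so these recover the underlying integer eigenvalues to within that precision.)
Verification: the trace of A = 10 equals the sum of eigenvalues 10, and det(A) ≈ 24.0001 matches the eigenvalue product 24.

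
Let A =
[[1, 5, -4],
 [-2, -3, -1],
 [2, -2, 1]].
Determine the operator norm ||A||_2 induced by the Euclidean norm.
||A||_2 ≈ 7.0955 (= sqrt(largest eigenvalue of A^T A))

||A||_2 = sigma_max(A) = sqrt(lambda_max(A^T A)). Form the symmetric matrix M = A^T A =
[[9, 7, 0],
 [7, 38, -19],
 [0, -19, 18]].
Its characteristic polynomial (trace, sum of principal 2x2 minors, determinant of M give the coefficients) is
  p(λ) = det(λ I - M) = λ^3 - 65λ^2 + 778λ - 2025.
No integer candidate from the rational root theorem (±divisors of 2025) is a root, so the roots are irrational. The cubic discriminant is Δ = 181778217 > 0, so there are three distinct real roots. p(3) = -249 and p(4) = 111 have opposite signs, so a root lies in (3, 4); Newton's method refines it to λ ≈ 3.6577. p(10) = 255 and p(11) = -1 have opposite signs, so a root lies in (10, 11); Newton's method refines it to λ ≈ 10.9965. p(50) = -625 and p(51) = 1239 have opposite signs, so a root lies in (50, 51); Newton's method refines it to λ ≈ 50.3458. Check (Vieta): the three roots sum to 65, matching tr M = 65.
So the eigenvalues of A^T A are ≈ 3.6577, 10.9965, 50.3458 (all ≥ 0, as they must be for A^T A). The largest is λ_max ≈ 50.3458, hence ||A||_2 = sqrt(λ_max) ≈ 7.0955.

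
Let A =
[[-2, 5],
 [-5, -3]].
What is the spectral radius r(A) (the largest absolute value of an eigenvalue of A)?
r(A) = sqrt(31) ≈ 5.5678

The eigenvalues of A are the roots of its characteristic polynomial. With M = A (coefficients from the trace and determinant):
  p(λ) = det(λ I - M) = λ^2 + 5λ + 31.
For λ^2 + 5λ + 31 the discriminant is -99. It is negative, so the roots are the complex-conjugate pair λ = -5/2 ± (sqrt(99)/2) i ≈ -2.5 ± 4.9749i. For a conjugate pair the product of the roots equals the constant term, so |λ|^2 = 31 and |λ| = sqrt(31) ≈ 5.5678.
Thus the eigenvalues (to 4 decimals) are -2.5 ± 4.9749i (modulus 5.5678). The spectral radius is the largest modulus: r(A) = sqrt(31) ≈ 5.5678. (Cross-check: r(A) ≤ ||A||_2 ≈ 6.0902; equality holds whenever A is normal, though it can also hold for some non-normal A.)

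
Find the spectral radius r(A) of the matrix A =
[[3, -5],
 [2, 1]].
r(A) = sqrt(13) ≈ 3.6056

The eigenvalues of A are the roots of its characteristic polynomial. With M = A (coefficients from the trace and determinant):
  p(λ) = det(λ I - M) = λ^2 - 4λ + 13.
For λ^2 - 4λ + 13 the discriminant is -36. It is negative, so the roots are the complex-conjugate pair λ = 2 ± (sqrt(36)/2) i ≈ 2 ± 3i. For a conjugate pair the product of the roots equals the constant term, so |λ|^2 = 13 and |λ| = sqrt(13) ≈ 3.6056.
Thus the eigenvalues (to 4 decimals) are 2 ± 3i (modulus 3.6056). The spectral radius is the largest modulus: r(A) = sqrt(13) ≈ 3.6056. (Cross-check: r(A) ≤ ||A||_2 ≈ 5.8339; equality holds whenever A is normal, though it can also hold for some non-normal A.)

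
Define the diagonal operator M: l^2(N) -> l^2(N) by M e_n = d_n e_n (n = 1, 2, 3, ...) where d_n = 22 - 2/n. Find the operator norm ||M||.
||M|| = 22

For a diagonal operator on l^2 with entries d_n, ||M|| = sup_n |d_n|. Here d_1 = 20, d_2 = 21, ..., and d_n = 22 - 2/n increases monotonically toward 22. All terms lie in [20, 22), so |d_n| = d_n and the supremum is the limit 22, which is not attained by any individual d_n. Hence ||M|| = 22.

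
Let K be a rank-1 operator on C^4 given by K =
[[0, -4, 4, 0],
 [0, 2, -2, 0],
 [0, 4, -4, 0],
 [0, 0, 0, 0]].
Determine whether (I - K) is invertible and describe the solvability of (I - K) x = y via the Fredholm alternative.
(I - K) is invertible (det(I - K) = 3 ≠ 0), so for every y in C^4 the equation (I - K) x = y has a unique solution.

K has rank 1, so it is an outer product K = u v^T: every row of K is a multiple of one row vector. Reading off the entries, u = (-2, 1, 2, 0) and v = (0, 2, -2, 0) (row i of K equals u_i·v^T). A rank-one matrix u v^T satisfies K u = u (v·u) and kills the (3)-dimensional subspace v^⊥, so its characteristic polynomial is lambda^3 (lambda - v·u) with v·u = tr K = -2. Hence the eigenvalues of I - K are 1 (multiplicity 3) and 1 - (-2) = 3, so det(I - K) = 3. (Direct check: I - K =
[[1, 4, -4, 0],
 [0, -1, 2, 0],
 [0, -4, 5, 0],
 [0, 0, 0, 1]]
has determinant 3.) The finite-dimensional Fredholm alternative says: either (I - K) is invertible, or ker(I - K) ≠ {0} and then range(I - K) = ker((I - K)^*)^⊥, with dim ker(I - K) = dim ker((I - K)^*). Since det(I - K) ≠ 0, 1 is not an eigenvalue of K and ker(I - K) = {0}, so we are in the first case: for every y there is a unique x = (I - K)^(-1) y. Explicitly, by the Sherman–Morrison formula, (I - u v^T)^(-1) = I + u v^T/(1 - v·u), i.e. (I - K)^(-1) = I + K/(3).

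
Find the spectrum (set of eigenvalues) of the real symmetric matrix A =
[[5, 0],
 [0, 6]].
sigma(A) ≈ {5, 6}

A is real symmetric, so its spectrum consists of real eigenvalues. Expanding the characteristic polynomial of the displayed matrix gives
  det(λ I - A) = p(λ) = λ^2 + (-11)λ + (30).
Solving p(λ) = 0 yields eigenvalues ≈ 5, 6. (A is shown rounded to 4 decimals, so these recover the underlying integer eigenvalues to within that precision.)
Verification: the trace of A = 11 equals the sum of eigenvalues 11, and det(A) ≈ 30.0000 matches the eigenvalue product 30.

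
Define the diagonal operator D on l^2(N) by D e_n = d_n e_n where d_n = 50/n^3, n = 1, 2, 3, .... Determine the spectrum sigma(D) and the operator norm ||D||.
sigma(D) = {50/n^3 : n ≥ 1} ∪ {0}; ||D|| = 50

A bounded diagonal operator on l^2 with diagonal entries d_n has spectrum equal to the closure of {d_n : n ≥ 1}: every d_n is an eigenvalue (with eigenvector e_n), so {d_n} ⊂ sigma(D); the spectrum is closed, so its closure is too; and for lambda not in the closure, (D - lambda I) has bounded inverse (the diagonal entries 1/(d_n - lambda) are bounded). For our sequence d_n = 50/n^3, n = 1, 2, 3, ...:
  - {d_n} = {50/n^3 : n ≥ 1}; the only limit point is 0
  - closure = {50/n^3 : n ≥ 1} ∪ {0}
For the norm: a diagonal operator has ||D|| = sup_n |d_n|. Here d_n = 50/n^3 is positive and decreasing, so sup_n |d_n| = d_1 = 50. So ||D|| = 50.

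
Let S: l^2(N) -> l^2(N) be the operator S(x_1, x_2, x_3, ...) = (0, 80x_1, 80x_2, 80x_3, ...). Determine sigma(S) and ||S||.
sigma(S) = closed disk {z in C : |z| ≤ 80}; ||S|| = 80

Note S = 80·U where U is the unit right shift (U x)_k = x_{k-1} (with x_0 := 0); so ||S|| = 80||U|| and sigma(S) = 80·sigma(U). ||S x||^2 = sum_{k≥1} |80x_k|^2 = 6400||x||^2, so ||S|| = 80 and sigma(S) ⊂ {|z| ≤ 80}. For any |lambda| < 80, the equation (S - lambda I) x = 0 forces x_1 = 0, then 80x_k = lambda x_{k+1} ⇒ x = 0, so S has no eigenvalues. But (S - lambda I) is not surjective for |lambda| < 80: solving (S - lambda I) x = e_1 would require x_n proportional to (lambda/80)^(-n), which is not in l^2. So every |lambda| < 80 lies in the residual spectrum. The boundary |lambda| = 80 is in the approximate point spectrum (the spectrum is closed). Hence sigma(S) is the closed disk of radius 80.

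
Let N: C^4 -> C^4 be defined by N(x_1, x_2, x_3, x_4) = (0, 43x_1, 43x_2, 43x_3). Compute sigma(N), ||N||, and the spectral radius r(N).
sigma(N) = {0}; ||N|| = 43; r(N) = 0. (N is nilpotent with N^4 = 0.)

On C^4, N is a strictly lower-triangular matrix with 43 on the subdiagonal and zeros elsewhere, so its characteristic polynomial is lambda^4 and every eigenvalue is 0: sigma(N) = {0}. For the operator norm, N e_i = 43e_{i+1} for i = 1, ..., 3 and N e_4 = 0, so the singular values of N are 43 (with multiplicity 3) and 0; hence ||N|| = 43. The spectral radius r(N) = max|lambda| = 0. Note ||N|| > r(N) — characteristic of non-normal nilpotent operators. Indeed N^4 = 0.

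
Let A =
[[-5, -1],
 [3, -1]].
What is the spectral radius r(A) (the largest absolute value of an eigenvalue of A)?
r(A) = 4

The eigenvalues of A are the roots of its characteristic polynomial. With M = A (coefficients from the trace and determinant):
  p(λ) = det(λ I - M) = λ^2 + 6λ + 8.
For λ^2 + 6λ + 8 the discriminant is 4. It is a perfect square (2^2), so the roots are rational: λ = (-6 ± 2)/2 = -2, -4.
Thus the eigenvalues (to 4 decimals) are -2 (modulus 2); -4 (modulus 4). The spectral radius is the largest modulus: r(A) = 4. (Cross-check: r(A) ≤ ||A||_2 ≈ 5.8416; equality holds whenever A is normal, though it can also hold for some non-normal A.)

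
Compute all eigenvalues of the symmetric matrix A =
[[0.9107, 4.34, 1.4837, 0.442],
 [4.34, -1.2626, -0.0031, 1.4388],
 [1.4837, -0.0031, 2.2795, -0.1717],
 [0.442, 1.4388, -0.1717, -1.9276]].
sigma(A) ≈ {-5, -2, 2, 5}

A is real symmetric, so its spectrum consists of real eigenvalues. Expanding the characteristic polynomial of the displayed matrix gives
  det(λ I - A) = p(λ) = λ^4 + (0)λ^3 + (-29)λ^2 + (0)λ + (100).
Solving p(λ) = 0 yields eigenvalues ≈ -5, -2, 2, 5. (A is shown rounded to 4 decimals, so these recover the underlying integer eigenvalues to within that precision.)
Verification: the trace of A = 0 equals the sum of eigenvalues 0, and det(A) ≈ 99.9998 matches the eigenvalue product 100.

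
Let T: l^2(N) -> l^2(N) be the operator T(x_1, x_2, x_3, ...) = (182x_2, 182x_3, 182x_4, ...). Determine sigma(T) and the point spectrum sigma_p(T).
sigma(T) = closed disk {z in C : |z| ≤ 182}; sigma_p(T) = open disk {z in C : |z| < 182}

Note T = 182·V where V is the unit left shift (V x)_k = x_{k+1}; so sigma(T) = 182·sigma(V) and ||T|| = 182||V||. ||T x||^2 = 33124sum_{k≥2} |x_k|^2 ≤ 33124||x||^2, with equality on {x : x_1 = 0}, so ||T|| = 182. For any lambda with |lambda| < 182, set r = lambda/182 (|r| < 1); the vector x = (1, r, r^2, ...) is in l^2 and satisfies T x = 182(r, r^2, ...) = lambda x, so lambda is an eigenvalue. On the boundary |lambda| = 182 the geometric series diverges, so no l^2 eigenvector exists, but these lambda lie in the approximate point spectrum. Hence sigma(T) is the closed disk of radius 182 and sigma_p(T) is the open disk.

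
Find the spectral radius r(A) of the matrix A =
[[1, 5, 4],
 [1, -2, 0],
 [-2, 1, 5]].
r(A) ≈ 4.0169

The eigenvalues of A are the roots of its characteristic polynomial. With M = A (coefficients from the trace, the sum of principal 2x2 minors, and det A):
  p(λ) = det(λ I - M) = λ^3 - 4λ^2 - 4λ + 47.
No integer candidate from the rational root theorem (±divisors of 47) is a root, so the roots are irrational. The cubic discriminant is Δ = -33563 < 0, so there is one real root and a complex-conjugate pair. p(-3) = -4 and p(-2) = 31 have opposite signs, so a root lies in (-3, -2); Newton's method refines it to λ ≈ -2.9128. Dividing out (λ - (-2.9128)) leaves approximately λ^2 - 6.9128λ + 16.1357. For λ^2 - 6.9128λ + 16.1357 the discriminant is -16.7557. It is negative, so the remaining roots are the complex-conjugate pair λ ≈ 3.4564 ± 2.0467i. Their product equals the constant term, so |λ|^2 ≈ 16.1357 and |λ| ≈ 4.0169.
Thus the eigenvalues (to 4 decimals) are -2.9128 (modulus 2.9128); 3.4564 ± 2.0467i (modulus 4.0169). The spectral radius is the largest modulus: r(A) ≈ 4.0169. (Cross-check: r(A) ≤ ||A||_2 ≈ 7.8356; equality holds whenever A is normal, though it can also hold for some non-normal A.)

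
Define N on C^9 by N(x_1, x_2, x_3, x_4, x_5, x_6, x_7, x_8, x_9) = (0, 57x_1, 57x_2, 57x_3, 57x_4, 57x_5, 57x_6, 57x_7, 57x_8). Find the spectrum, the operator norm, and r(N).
sigma(N) = {0}; ||N|| = 57; r(N) = 0. (N is nilpotent with N^9 = 0.)

On C^9, N is a strictly lower-triangular matrix with 57 on the subdiagonal and zeros elsewhere, so its characteristic polynomial is lambda^9 and every eigenvalue is 0: sigma(N) = {0}. For the operator norm, N e_i = 57e_{i+1} for i = 1, ..., 8 and N e_9 = 0, so the singular values of N are 57 (with multiplicity 8) and 0; hence ||N|| = 57. The spectral radius r(N) = max|lambda| = 0. Note ||N|| > r(N) — characteristic of non-normal nilpotent operators. Indeed N^9 = 0.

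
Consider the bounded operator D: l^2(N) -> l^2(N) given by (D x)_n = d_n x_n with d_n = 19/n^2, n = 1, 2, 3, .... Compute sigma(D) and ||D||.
sigma(D) = {19/n^2 : n ≥ 1} ∪ {0}; ||D|| = 19

A bounded diagonal operator on l^2 with diagonal entries d_n has spectrum equal to the closure of {d_n : n ≥ 1}: every d_n is an eigenvalue (with eigenvector e_n), so {d_n} ⊂ sigma(D); the spectrum is closed, so its closure is too; and for lambda not in the closure, (D - lambda I) has bounded inverse (the diagonal entries 1/(d_n - lambda) are bounded). For our sequence d_n = 19/n^2, n = 1, 2, 3, ...:
  - {d_n} = {19/n^2 : n ≥ 1}; the only limit point is 0
  - closure = {19/n^2 : n ≥ 1} ∪ {0}
For the norm: a diagonal operator has ||D|| = sup_n |d_n|. Here d_n = 19/n^2 is positive and decreasing, so sup_n |d_n| = d_1 = 19. So ||D|| = 19.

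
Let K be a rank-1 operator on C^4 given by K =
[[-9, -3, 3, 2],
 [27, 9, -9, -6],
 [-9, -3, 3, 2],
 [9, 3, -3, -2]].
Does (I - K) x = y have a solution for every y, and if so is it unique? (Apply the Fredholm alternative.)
(I - K) is singular (det(I - K) = 0, i.e. 1 ∈ sigma(K)). (I - K) x = y is solvable iff y ⊥ ker((I - K)^*) = span{(-9, -3, 3, 2)}, i.e. iff -9y_1 - 3y_2 + 3y_3 + 2y_4 = 0. When solvable, the solutions are x = y + c·(1, -3, 1, -1), c arbitrary (ker(I - K) = span{(1, -3, 1, -1)}, dimension 1).

K has rank 1, so it is an outer product K = u v^T: every row of K is a multiple of one row vector. Reading off the entries, u = (1, -3, 1, -1) and v = (-9, -3, 3, 2) (row i of K equals u_i·v^T). A rank-one matrix u v^T satisfies K u = u (v·u) and kills the (3)-dimensional subspace v^⊥, so its characteristic polynomial is lambda^3 (lambda - v·u) with v·u = tr K = 1. Hence the eigenvalues of I - K are 1 (multiplicity 3) and 1 - (1) = 0, so det(I - K) = 0. (Direct check: I - K =
[[10, 3, -3, -2],
 [-27, -8, 9, 6],
 [9, 3, -2, -2],
 [-9, -3, 3, 3]]
has determinant 0.) So 1 is an eigenvalue of K and (I - K) is not invertible. The finite-dimensional Fredholm alternative says: either (I - K) is invertible, or ker(I - K) ≠ {0} and then range(I - K) = ker((I - K)^*)^⊥, with dim ker(I - K) = dim ker((I - K)^*). We are in the second case, so we need both kernels. Kernel of I - K: (I - K) u = u - u (v·u) = u - u = 0, so ker(I - K) = span{u} = span{(1, -3, 1, -1)} (it is exactly 1-dimensional because rank(I - K) = 3). Kernel of the adjoint: K is real, so (I - K)^* = I - K^T = I - v u^T, and (I - v u^T) v = v - v (u·v) = 0; hence ker((I - K)^*) = span{v} = span{(-9, -3, 3, 2)}. Therefore (I - K) x = y is solvable iff <y, v> = 0, i.e. iff -9y_1 - 3y_2 + 3y_3 + 2y_4 = 0. When this holds, K y = u (v·y) = 0, so (I - K) y = y and x = y is a particular solution; the full solution set is the line x = y + c·u = y + c·(1, -3, 1, -1), c ∈ C.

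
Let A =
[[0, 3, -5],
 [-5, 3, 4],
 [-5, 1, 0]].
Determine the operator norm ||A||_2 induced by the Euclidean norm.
||A||_2 ≈ 8.3718 (= sqrt(largest eigenvalue of A^T A))

||A||_2 = sigma_max(A) = sqrt(lambda_max(A^T A)). Form the symmetric matrix M = A^T A =
[[50, -20, -20],
 [-20, 19, -3],
 [-20, -3, 41]].
Its characteristic polynomial (trace, sum of principal 2x2 minors, determinant of M give the coefficients) is
  p(λ) = det(λ I - M) = λ^3 - 110λ^2 + 2970λ - 12100.
No integer candidate from the rational root theorem (±divisors of 12100) is a root, so the roots are irrational. The cubic discriminant is Δ = 4722388000 > 0, so there are three distinct real roots. p(4) = -1916 and p(5) = 125 have opposite signs, so a root lies in (4, 5); Newton's method refines it to λ ≈ 4.9359. p(34) = 1024 and p(35) = -25 have opposite signs, so a root lies in (34, 35); Newton's method refines it to λ ≈ 34.9763. p(70) = -200 and p(71) = 2171 have opposite signs, so a root lies in (70, 71); Newton's method refines it to λ ≈ 70.0878. Check (Vieta): the three roots sum to 110, matching tr M = 110.
So the eigenvalues of A^T A are ≈ 4.9359, 34.9763, 70.0878 (all ≥ 0, as they must be for A^T A). The largest is λ_max ≈ 70.0878, hence ||A||_2 = sqrt(λ_max) ≈ 8.3718.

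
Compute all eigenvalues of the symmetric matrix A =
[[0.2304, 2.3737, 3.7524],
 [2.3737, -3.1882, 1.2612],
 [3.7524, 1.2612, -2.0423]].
sigma(A) ≈ {-5, -4, 4}

A is real symmetric, so its spectrum consists of real eigenvalues. Expanding the characteristic polynomial of the displayed matrix gives
  det(λ I - A) = p(λ) = λ^3 + (5)λ^2 + (-16)λ + (-80).
Solving p(λ) = 0 yields eigenvalues ≈ -5, -4, 4. (A is shown rounded to 4 decimals, so these recover the underlying integer eigenvalues to within that precision.)
Verification: the trace of A = -5 equals the sum of eigenvalues -5, and det(A) ≈ 79.9996 matches the eigenvalue product 80.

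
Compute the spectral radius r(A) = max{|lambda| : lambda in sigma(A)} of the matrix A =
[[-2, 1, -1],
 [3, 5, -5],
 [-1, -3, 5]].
r(A) ≈ 9.2133

The eigenvalues of A are the roots of its characteristic polynomial. With M = A (coefficients from the trace, the sum of principal 2x2 minors, and det A):
  p(λ) = det(λ I - M) = λ^3 - 8λ^2 - 14λ + 26.
No integer candidate from the rational root theorem (±divisors of 26) is a root, so the roots are irrational. The cubic discriminant is Δ = 110932 > 0, so there are three distinct real roots. p(-3) = -31 and p(-2) = 14 have opposite signs, so a root lies in (-3, -2); Newton's method refines it to λ ≈ -2.3927. p(1) = 5 and p(2) = -26 have opposite signs, so a root lies in (1, 2); Newton's method refines it to λ ≈ 1.1794. p(9) = -19 and p(10) = 86 have opposite signs, so a root lies in (9, 10); Newton's method refines it to λ ≈ 9.2133. Check (Vieta): the three roots sum to 8, matching tr M = 8.
Thus the eigenvalues (to 4 decimals) are -2.3927 (modulus 2.3927); 1.1794 (modulus 1.1794); 9.2133 (modulus 9.2133). The spectral radius is the largest modulus: r(A) ≈ 9.2133. (Cross-check: r(A) ≤ ||A||_2 ≈ 9.6012; equality holds whenever A is normal, though it can also hold for some non-normal A.)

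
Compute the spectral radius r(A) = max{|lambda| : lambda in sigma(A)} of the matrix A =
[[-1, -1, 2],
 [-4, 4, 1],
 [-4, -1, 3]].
r(A) ≈ 4.7356

The eigenvalues of A are the roots of its characteristic polynomial. With M = A (coefficients from the trace, the sum of principal 2x2 minors, and det A):
  p(λ) = det(λ I - M) = λ^3 - 6λ^2 + 10λ - 19.
No integer candidate from the rational root theorem (±divisors of 19) is a root, so the roots are irrational. The cubic discriminant is Δ = -6043 < 0, so there is one real root and a complex-conjugate pair. p(4) = -11 and p(5) = 6 have opposite signs, so a root lies in (4, 5); Newton's method refines it to λ ≈ 4.7356. Dividing out (λ - (4.7356)) leaves approximately λ^2 - 1.2644λ + 4.0122. For λ^2 - 1.2644λ + 4.0122 the discriminant is -14.45. It is negative, so the remaining roots are the complex-conjugate pair λ ≈ 0.6322 ± 1.9007i. Their product equals the constant term, so |λ|^2 ≈ 4.0122 and |λ| ≈ 2.003.
Thus the eigenvalues (to 4 decimals) are 4.7356 (modulus 4.7356); 0.6322 ± 1.9007i (modulus 2.003). The spectral radius is the largest modulus: r(A) ≈ 4.7356. (Cross-check: r(A) ≤ ||A||_2 ≈ 6.8346; equality holds whenever A is normal, though it can also hold for some non-normal A.)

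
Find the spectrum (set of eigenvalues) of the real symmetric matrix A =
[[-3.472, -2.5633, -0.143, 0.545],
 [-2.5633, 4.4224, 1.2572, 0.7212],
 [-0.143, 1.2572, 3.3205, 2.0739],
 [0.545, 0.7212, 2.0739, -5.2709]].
sigma(A) ≈ {-6, -4, 3, 6}

A is real symmetric, so its spectrum consists of real eigenvalues. Expanding the characteristic polynomial of the displayed matrix gives
  det(λ I - A) = p(λ) = λ^4 + (1)λ^3 + (-48)λ^2 + (-36)λ + (431.9947).
Solving p(λ) = 0 yields eigenvalues ≈ -6, -4, 3, 6. (A is shown rounded to 4 decimals, so these recover the underlying integer eigenvalues to within that precision.)
Verification: the trace of A = -1 equals the sum of eigenvalues -1, and det(A) ≈ 431.9947 matches the eigenvalue product 432.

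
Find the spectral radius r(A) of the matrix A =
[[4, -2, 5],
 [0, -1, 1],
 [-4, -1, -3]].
r(A) ≈ 2.8698

The eigenvalues of A are the roots of its characteristic polynomial. With M = A (coefficients from the trace, the sum of principal 2x2 minors, and det A):
  p(λ) = det(λ I - M) = λ^3 + 8λ - 4.
No integer candidate from the rational root theorem (±divisors of 4) is a root, so the roots are irrational. The cubic discriminant is Δ = -2480 < 0, so there is one real root and a complex-conjugate pair. p(0) = -4 and p(1) = 5 have opposite signs, so a root lies in (0, 1); Newton's method refines it to λ ≈ 0.4857. Dividing out (λ - (0.4857)) leaves approximately λ^2 + 0.4857λ + 8.2359. For λ^2 + 0.4857λ + 8.2359 the discriminant is -32.7077. It is negative, so the remaining roots are the complex-conjugate pair λ ≈ -0.2428 ± 2.8595i. Their product equals the constant term, so |λ|^2 ≈ 8.2359 and |λ| ≈ 2.8698.
Thus the eigenvalues (to 4 decimals) are 0.4857 (modulus 0.4857); -0.2428 ± 2.8595i (modulus 2.8698). The spectral radius is the largest modulus: r(A) ≈ 2.8698. (Cross-check: r(A) ≤ ||A||_2 ≈ 8.1695; equality holds whenever A is normal, though it can also hold for some non-normal A.)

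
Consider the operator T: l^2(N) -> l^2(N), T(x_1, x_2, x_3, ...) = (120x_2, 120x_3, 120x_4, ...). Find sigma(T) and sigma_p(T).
sigma(T) = closed disk {z in C : |z| ≤ 120}; sigma_p(T) = open disk {z in C : |z| < 120}

Note T = 120·V where V is the unit left shift (V x)_k = x_{k+1}; so sigma(T) = 120·sigma(V) and ||T|| = 120||V||. ||T x||^2 = 14400sum_{k≥2} |x_k|^2 ≤ 14400||x||^2, with equality on {x : x_1 = 0}, so ||T|| = 120. For any lambda with |lambda| < 120, set r = lambda/120 (|r| < 1); the vector x = (1, r, r^2, ...) is in l^2 and satisfies T x = 120(r, r^2, ...) = lambda x, so lambda is an eigenvalue. On the boundary |lambda| = 120 the geometric series diverges, so no l^2 eigenvector exists, but these lambda lie in the approximate point spectrum. Hence sigma(T) is the closed disk of radius 120 and sigma_p(T) is the open disk.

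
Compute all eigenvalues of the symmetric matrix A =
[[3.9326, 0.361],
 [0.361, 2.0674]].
sigma(A) ≈ {2, 4}

A is real symmetric, so its spectrum consists of real eigenvalues. Expanding the characteristic polynomial of the displayed matrix gives
  det(λ I - A) = p(λ) = λ^2 + (-6)λ + (8).
Solving p(λ) = 0 yields eigenvalues ≈ 2, 4. (A is shown rounded to 4 decimals, so these recover the underlying integer eigenvalues to within that precision.)
Verification: the trace of A = 6 equals the sum of eigenvalues 6, and det(A) ≈ 7.9999 matches the eigenvalue product 8.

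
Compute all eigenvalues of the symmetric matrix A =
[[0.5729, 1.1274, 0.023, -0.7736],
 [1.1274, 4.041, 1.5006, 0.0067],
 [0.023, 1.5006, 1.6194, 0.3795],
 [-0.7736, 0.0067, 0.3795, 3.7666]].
sigma(A) ≈ {0, 1, 4, 5}

A is real symmetric, so its spectrum consists of real eigenvalues. Expanding the characteristic polynomial of the displayed matrix gives
  det(λ I - A) = p(λ) = λ^4 + (-10)λ^3 + (29)λ^2 + (-19.9987)λ + (0).
Solving p(λ) = 0 yields eigenvalues ≈ 0, 1, 4, 5. (A is shown rounded to 4 decimals, so these recover the underlying integer eigenvalues to within that precision.)
Verification: the trace of A = 10 equals the sum of eigenvalues 10, and det(A) ≈ -0.0003 matches the eigenvalue product 0.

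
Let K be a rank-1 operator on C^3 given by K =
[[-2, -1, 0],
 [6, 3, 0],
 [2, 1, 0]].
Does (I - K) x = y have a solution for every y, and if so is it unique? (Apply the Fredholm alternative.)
(I - K) is singular (det(I - K) = 0, i.e. 1 ∈ sigma(K)). (I - K) x = y is solvable iff y ⊥ ker((I - K)^*) = span{(-2, -1, 0)}, i.e. iff -2y_1 - y_2 = 0. When solvable, the solutions are x = y + c·(1, -3, -1), c arbitrary (ker(I - K) = span{(1, -3, -1)}, dimension 1).

K has rank 1, so it is an outer product K = u v^T: every row of K is a multiple of one row vector. Reading off the entries, u = (1, -3, -1) and v = (-2, -1, 0) (row i of K equals u_i·v^T). A rank-one matrix u v^T satisfies K u = u (v·u) and kills the (2)-dimensional subspace v^⊥, so its characteristic polynomial is lambda^2 (lambda - v·u) with v·u = tr K = 1. Hence the eigenvalues of I - K are 1 (multiplicity 2) and 1 - (1) = 0, so det(I - K) = 0. (Direct check: I - K =
[[3, 1, 0],
 [-6, -2, 0],
 [-2, -1, 1]]
has determinant 0.) So 1 is an eigenvalue of K and (I - K) is not invertible. The finite-dimensional Fredholm alternative says: either (I - K) is invertible, or ker(I - K) ≠ {0} and then range(I - K) = ker((I - K)^*)^⊥, with dim ker(I - K) = dim ker((I - K)^*). We are in the second case, so we need both kernels. Kernel of I - K: (I - K) u = u - u (v·u) = u - u = 0, so ker(I - K) = span{u} = span{(1, -3, -1)} (it is exactly 1-dimensional because rank(I - K) = 2). Kernel of the adjoint: K is real, so (I - K)^* = I - K^T = I - v u^T, and (I - v u^T) v = v - v (u·v) = 0; hence ker((I - K)^*) = span{v} = span{(-2, -1, 0)}. Therefore (I - K) x = y is solvable iff <y, v> = 0, i.e. iff -2y_1 - y_2 = 0. When this holds, K y = u (v·y) = 0, so (I - K) y = y and x = y is a particular solution; the full solution set is the line x = y + c·u = y + c·(1, -3, -1), c ∈ C.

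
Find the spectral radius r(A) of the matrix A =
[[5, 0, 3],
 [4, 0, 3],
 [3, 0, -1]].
r(A) = (4 + sqrt(72))/2 ≈ 6.2426

The eigenvalues of A are the roots of its characteristic polynomial. With M = A (coefficients from the trace, the sum of principal 2x2 minors, and det A):
  p(λ) = det(λ I - M) = λ^3 - 4λ^2 - 14λ.
The constant term is 0, so λ = 0 is a root. Dividing out λ leaves p(λ) = λ(λ^2 - 4λ - 14). For λ^2 - 4λ - 14 the discriminant is 72. It is nonnegative but not a perfect square, so the roots are real and irrational: λ = (4 ± sqrt(72))/2 ≈ 6.2426, -2.2426.
Thus the eigenvalues (to 4 decimals) are 6.2426 (modulus 6.2426); -2.2426 (modulus 2.2426); 0 (modulus 0). The spectral radius is the largest modulus: r(A) = (4 + sqrt(72))/2 ≈ 6.2426. (Cross-check: r(A) ≤ ||A||_2 ≈ 7.9417; equality holds whenever A is normal, though it can also hold for some non-normal A.)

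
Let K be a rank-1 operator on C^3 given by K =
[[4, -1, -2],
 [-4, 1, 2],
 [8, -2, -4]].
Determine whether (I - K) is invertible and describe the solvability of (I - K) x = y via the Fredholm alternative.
(I - K) is singular (det(I - K) = 0, i.e. 1 ∈ sigma(K)). (I - K) x = y is solvable iff y ⊥ ker((I - K)^*) = span{(4, -1, -2)}, i.e. iff 4y_1 - y_2 - 2y_3 = 0. When solvable, the solutions are x = y + c·(1, -1, 2), c arbitrary (ker(I - K) = span{(1, -1, 2)}, dimension 1).

K has rank 1, so it is an outer product K = u v^T: every row of K is a multiple of one row vector. Reading off the entries, u = (1, -1, 2) and v = (4, -1, -2) (row i of K equals u_i·v^T). A rank-one matrix u v^T satisfies K u = u (v·u) and kills the (2)-dimensional subspace v^⊥, so its characteristic polynomial is lambda^2 (lambda - v·u) with v·u = tr K = 1. Hence the eigenvalues of I - K are 1 (multiplicity 2) and 1 - (1) = 0, so det(I - K) = 0. (Direct check: I - K =
[[-3, 1, 2],
 [4, 0, -2],
 [-8, 2, 5]]
has determinant 0.) So 1 is an eigenvalue of K and (I - K) is not invertible. The finite-dimensional Fredholm alternative says: either (I - K) is invertible, or ker(I - K) ≠ {0} and then range(I - K) = ker((I - K)^*)^⊥, with dim ker(I - K) = dim ker((I - K)^*). We are in the second case, so we need both kernels. Kernel of I - K: (I - K) u = u - u (v·u) = u - u = 0, so ker(I - K) = span{u} = span{(1, -1, 2)} (it is exactly 1-dimensional because rank(I - K) = 2). Kernel of the adjoint: K is real, so (I - K)^* = I - K^T = I - v u^T, and (I - v u^T) v = v - v (u·v) = 0; hence ker((I - K)^*) = span{v} = span{(4, -1, -2)}. Therefore (I - K) x = y is solvable iff <y, v> = 0, i.e. iff 4y_1 - y_2 - 2y_3 = 0. When this holds, K y = u (v·y) = 0, so (I - K) y = y and x = y is a particular solution; the full solution set is the line x = y + c·u = y + c·(1, -1, 2), c ∈ C.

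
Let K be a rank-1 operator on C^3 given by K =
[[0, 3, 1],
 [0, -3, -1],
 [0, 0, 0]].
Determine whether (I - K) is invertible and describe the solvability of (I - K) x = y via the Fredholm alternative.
(I - K) is invertible (det(I - K) = 4 ≠ 0), so for every y in C^3 the equation (I - K) x = y has a unique solution.

K has rank 1, so it is an outer product K = u v^T: every row of K is a multiple of one row vector. Reading off the entries, u = (-1, 1, 0) and v = (0, -3, -1) (row i of K equals u_i·v^T). A rank-one matrix u v^T satisfies K u = u (v·u) and kills the (2)-dimensional subspace v^⊥, so its characteristic polynomial is lambda^2 (lambda - v·u) with v·u = tr K = -3. Hence the eigenvalues of I - K are 1 (multiplicity 2) and 1 - (-3) = 4, so det(I - K) = 4. (Direct check: I - K =
[[1, -3, -1],
 [0, 4, 1],
 [0, 0, 1]]
has determinant 4.) The finite-dimensional Fredholm alternative says: either (I - K) is invertible, or ker(I - K) ≠ {0} and then range(I - K) = ker((I - K)^*)^⊥, with dim ker(I - K) = dim ker((I - K)^*). Since det(I - K) ≠ 0, 1 is not an eigenvalue of K and ker(I - K) = {0}, so we are in the first case: for every y there is a unique x = (I - K)^(-1) y. Explicitly, by the Sherman–Morrison formula, (I - u v^T)^(-1) = I + u v^T/(1 - v·u), i.e. (I - K)^(-1) = I + K/(4).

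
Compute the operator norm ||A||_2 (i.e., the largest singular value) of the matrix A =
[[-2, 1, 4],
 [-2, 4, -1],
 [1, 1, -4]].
||A||_2 ≈ 6.0541 (= sqrt(largest eigenvalue of A^T A))

||A||_2 = sigma_max(A) = sqrt(lambda_max(A^T A)). Form the symmetric matrix M = A^T A =
[[9, -9, -10],
 [-9, 18, -4],
 [-10, -4, 33]].
Its characteristic polynomial (trace, sum of principal 2x2 minors, determinant of M give the coefficients) is
  p(λ) = det(λ I - M) = λ^3 - 60λ^2 + 856λ - 9.
No integer candidate from the rational root theorem (±divisors of 9) is a root, so the roots are irrational. The cubic discriminant is Δ = 129503669 > 0, so there are three distinct real roots. p(0) = -9 and p(1) = 788 have opposite signs, so a root lies in (0, 1); Newton's method refines it to λ ≈ 0.0105. p(23) = 106 and p(24) = -201 have opposite signs, so a root lies in (23, 24); Newton's method refines it to λ ≈ 23.3377. p(36) = -297 and p(37) = 176 have opposite signs, so a root lies in (36, 37); Newton's method refines it to λ ≈ 36.6517. Check (Vieta): the three roots sum to 60, matching tr M = 60.
So the eigenvalues of A^T A are ≈ 0.0105, 23.3377, 36.6517 (all ≥ 0, as they must be for A^T A). The largest is λ_max ≈ 36.6517, hence ||A||_2 = sqrt(λ_max) ≈ 6.0541.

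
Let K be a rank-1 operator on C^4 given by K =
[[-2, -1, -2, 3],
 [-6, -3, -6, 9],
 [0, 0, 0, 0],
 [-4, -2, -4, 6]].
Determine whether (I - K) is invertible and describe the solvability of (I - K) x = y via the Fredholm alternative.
(I - K) is singular (det(I - K) = 0, i.e. 1 ∈ sigma(K)). (I - K) x = y is solvable iff y ⊥ ker((I - K)^*) = span{(-2, -1, -2, 3)}, i.e. iff -2y_1 - y_2 - 2y_3 + 3y_4 = 0. When solvable, the solutions are x = y + c·(1, 3, 0, 2), c arbitrary (ker(I - K) = span{(1, 3, 0, 2)}, dimension 1).

K has rank 1, so it is an outer product K = u v^T: every row of K is a multiple of one row vector. Reading off the entries, u = (1, 3, 0, 2) and v = (-2, -1, -2, 3) (row i of K equals u_i·v^T). A rank-one matrix u v^T satisfies K u = u (v·u) and kills the (3)-dimensional subspace v^⊥, so its characteristic polynomial is lambda^3 (lambda - v·u) with v·u = tr K = 1. Hence the eigenvalues of I - K are 1 (multiplicity 3) and 1 - (1) = 0, so det(I - K) = 0. (Direct check: I - K =
[[3, 1, 2, -3],
 [6, 4, 6, -9],
 [0, 0, 1, 0],
 [4, 2, 4, -5]]
has determinant 0.) So 1 is an eigenvalue of K and (I - K) is not invertible. The finite-dimensional Fredholm alternative says: either (I - K) is invertible, or ker(I - K) ≠ {0} and then range(I - K) = ker((I - K)^*)^⊥, with dim ker(I - K) = dim ker((I - K)^*). We are in the second case, so we need both kernels. Kernel of I - K: (I - K) u = u - u (v·u) = u - u = 0, so ker(I - K) = span{u} = span{(1, 3, 0, 2)} (it is exactly 1-dimensional because rank(I - K) = 3). Kernel of the adjoint: K is real, so (I - K)^* = I - K^T = I - v u^T, and (I - v u^T) v = v - v (u·v) = 0; hence ker((I - K)^*) = span{v} = span{(-2, -1, -2, 3)}. Therefore (I - K) x = y is solvable iff <y, v> = 0, i.e. iff -2y_1 - y_2 - 2y_3 + 3y_4 = 0. When this holds, K y = u (v·y) = 0, so (I - K) y = y and x = y is a particular solution; the full solution set is the line x = y + c·u = y + c·(1, 3, 0, 2), c ∈ C.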